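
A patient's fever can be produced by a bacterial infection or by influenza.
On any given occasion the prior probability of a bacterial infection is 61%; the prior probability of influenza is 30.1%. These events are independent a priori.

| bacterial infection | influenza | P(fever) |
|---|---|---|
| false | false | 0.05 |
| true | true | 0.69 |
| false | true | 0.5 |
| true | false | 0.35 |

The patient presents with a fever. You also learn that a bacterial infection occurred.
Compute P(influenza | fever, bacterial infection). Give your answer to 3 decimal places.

P(fever | bacterial infection) = 0.35·0.699 + 0.69·0.301 = 0.244650 + 0.207690 = 0.452340
The influenza-present share is 0.69·0.301 = 0.207690.
Hence the posterior is 0.207690/0.452340 ≈ 0.459.

P(influenza | fever, bacterial infection) ≈ 0.459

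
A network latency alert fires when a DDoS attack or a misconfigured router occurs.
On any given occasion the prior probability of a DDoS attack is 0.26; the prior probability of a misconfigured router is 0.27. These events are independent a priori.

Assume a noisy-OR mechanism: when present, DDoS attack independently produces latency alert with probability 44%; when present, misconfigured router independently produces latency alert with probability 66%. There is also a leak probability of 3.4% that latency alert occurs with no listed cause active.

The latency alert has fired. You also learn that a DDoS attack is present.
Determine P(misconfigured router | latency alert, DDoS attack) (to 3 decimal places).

Under noisy-OR, P(latency alert | causes) = 1 − (1−0.034)·∏(1−qᵢ) over the active causes.
Weight on misconfigured router=true, given the evidence: 0.816074×0.27 = 0.220340
Normalizer over all consistent configurations: 0.45904×0.73 + 0.816074×0.27 = 0.555439
P(misconfigured router | latency alert, DDoS attack) = 0.220340/0.555439 ≈ 0.397

P(misconfigured router | latency alert, DDoS attack) ≈ 0.397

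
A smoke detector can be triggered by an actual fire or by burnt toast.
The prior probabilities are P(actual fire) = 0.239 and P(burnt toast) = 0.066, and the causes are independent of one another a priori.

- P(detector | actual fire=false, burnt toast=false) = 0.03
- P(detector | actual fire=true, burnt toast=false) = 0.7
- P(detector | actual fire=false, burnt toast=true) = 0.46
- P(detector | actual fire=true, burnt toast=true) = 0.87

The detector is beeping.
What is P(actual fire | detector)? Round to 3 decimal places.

P(actual fire | detector) ≈ 0.793

Sum P(detector|·) weighted by the priors over the 4 (actual fire, burnt toast) configurations:
  P(detector) = 0.03·0.761·0.934 + 0.46·0.761·0.066 + 0.7·0.239·0.934 + 0.87·0.239·0.066
        = 0.021323 + 0.023104 + 0.156258 + 0.013723 = 0.214408
Configurations with actual fire contribute 0.169981, so
  P(actual fire | detector) = 0.169981 / 0.214408 ≈ 0.793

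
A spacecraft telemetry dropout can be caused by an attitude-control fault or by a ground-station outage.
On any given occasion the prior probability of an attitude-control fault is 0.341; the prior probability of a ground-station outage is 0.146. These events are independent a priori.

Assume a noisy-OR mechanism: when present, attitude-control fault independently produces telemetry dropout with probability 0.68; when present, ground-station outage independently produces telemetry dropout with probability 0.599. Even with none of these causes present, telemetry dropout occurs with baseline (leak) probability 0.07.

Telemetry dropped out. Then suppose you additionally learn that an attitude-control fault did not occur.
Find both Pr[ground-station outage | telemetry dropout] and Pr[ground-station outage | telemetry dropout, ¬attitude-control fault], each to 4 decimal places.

Under noisy-OR, P(telemetry dropout | causes) = 1 − (1−0.07)·∏(1−qᵢ) over the active causes.
Weight on ground-station outage=true, given the evidence: 0.060333 + 0.043845 = 0.104178
Denominator P(telemetry dropout): 0.07×0.659×0.854 + 0.62707×0.659×0.146 + 0.7024×0.341×0.854 + 0.880662×0.341×0.146 = 0.348122
P(ground-station outage | telemetry dropout) = 0.104178/0.348122 ≈ 0.2993

With the extra evidence:
P(telemetry dropout | ¬attitude-control fault) = 0.07·0.854 + 0.62707·0.146 = 0.059780 + 0.091552 = 0.151332
Of this, 0.091552 comes from 0.62707·0.146 (the ground-station outage=true cases).
So P(ground-station outage | telemetry dropout, ¬attitude-control fault) = 0.091552/0.151332 ≈ 0.6050.
Ruling out attitude-control fault raises the posterior on ground-station outage — the flip side of explaining away.

Pr[ground-station outage | telemetry dropout] ≈ 0.2993; Pr[ground-station outage | telemetry dropout, ¬attitude-control fault] ≈ 0.6050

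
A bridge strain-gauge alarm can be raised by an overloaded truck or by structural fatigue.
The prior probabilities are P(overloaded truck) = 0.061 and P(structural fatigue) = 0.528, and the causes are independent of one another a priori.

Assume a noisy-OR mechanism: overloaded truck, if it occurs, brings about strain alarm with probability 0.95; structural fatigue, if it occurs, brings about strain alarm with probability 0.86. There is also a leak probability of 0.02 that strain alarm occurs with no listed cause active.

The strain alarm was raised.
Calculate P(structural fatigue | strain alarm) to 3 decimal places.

Under noisy-OR, P(strain alarm | causes) = 1 − (1−0.02)·∏(1−qᵢ) over the active causes.
P(strain alarm) = 0.02×0.939×0.472 + 0.8628×0.939×0.528 + 0.951×0.061×0.472 + 0.99314×0.061×0.528 = 0.008864 + 0.427769 + 0.027381 + 0.031987 = 0.496001
The structural fatigue-present share is 0.427769 + 0.031987 = 0.459756.
Hence the posterior is 0.459756/0.496001 ≈ 0.927.

P(structural fatigue | strain alarm) ≈ 0.927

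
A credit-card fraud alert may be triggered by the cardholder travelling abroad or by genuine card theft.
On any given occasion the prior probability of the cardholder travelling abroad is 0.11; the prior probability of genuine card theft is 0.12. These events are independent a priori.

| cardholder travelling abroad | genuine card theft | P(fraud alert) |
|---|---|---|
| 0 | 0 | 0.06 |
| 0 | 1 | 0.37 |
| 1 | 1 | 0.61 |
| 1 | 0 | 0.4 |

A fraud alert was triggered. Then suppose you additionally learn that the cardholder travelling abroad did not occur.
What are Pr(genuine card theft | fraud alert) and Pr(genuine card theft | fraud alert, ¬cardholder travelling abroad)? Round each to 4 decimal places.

Enumerate the 4 (cardholder travelling abroad, genuine card theft) configurations and weight by the priors:
  P(fraud alert) = 0.06×0.89×0.88 + 0.37×0.89×0.12 + 0.4×0.11×0.88 + 0.61×0.11×0.12
        = 0.046992 + 0.039516 + 0.038720 + 0.008052 = 0.133280
Keeping only the genuine card theft-present terms gives 0.047568, so
  P(genuine card theft | fraud alert) = 0.047568 / 0.133280 ≈ 0.3569

With the extra evidence:
Weight on genuine card theft=true, given the evidence: 0.37·0.12 = 0.044400
The normalizing constant is 0.06·0.88 + 0.37·0.12 = 0.097200
Posterior = 0.044400 / 0.097200 ≈ 0.4568

Pr(genuine card theft | fraud alert) ≈ 0.3569; Pr(genuine card theft | fraud alert, ¬cardholder travelling abroad) ≈ 0.4568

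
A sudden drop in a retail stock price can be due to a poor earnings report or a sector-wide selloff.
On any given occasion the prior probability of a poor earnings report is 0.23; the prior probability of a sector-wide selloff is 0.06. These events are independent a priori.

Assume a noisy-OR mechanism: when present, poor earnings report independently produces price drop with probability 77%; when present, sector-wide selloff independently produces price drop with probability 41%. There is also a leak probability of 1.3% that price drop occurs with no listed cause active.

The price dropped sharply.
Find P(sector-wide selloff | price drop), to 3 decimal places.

Under noisy-OR, P(price drop | causes) = 1 − (1−0.013)·∏(1−qᵢ) over the active causes.
Weight on sector-wide selloff=true, given the evidence: 0.019296 + 0.011952 = 0.031248
The normalizing constant is 0.013×0.77×0.94 + 0.41767×0.77×0.06 + 0.77299×0.23×0.94 + 0.866064×0.23×0.06 = 0.207777
P(sector-wide selloff | price drop) = 0.031248/0.207777 ≈ 0.150

P(sector-wide selloff | price drop) ≈ 0.150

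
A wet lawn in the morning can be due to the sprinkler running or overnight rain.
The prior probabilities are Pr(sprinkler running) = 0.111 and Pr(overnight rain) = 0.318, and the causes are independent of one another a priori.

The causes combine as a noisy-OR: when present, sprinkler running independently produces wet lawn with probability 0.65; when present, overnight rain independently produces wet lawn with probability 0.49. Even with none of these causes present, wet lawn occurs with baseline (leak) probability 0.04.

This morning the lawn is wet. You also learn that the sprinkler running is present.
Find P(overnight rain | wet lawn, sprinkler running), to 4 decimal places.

Under noisy-OR, P(wet lawn | causes) = 1 − (1−0.04)·∏(1−qᵢ) over the active causes.
Numerator (weight on configurations with overnight rain): 0.82864·0.318 = 0.263508
The normalizing constant is 0.664·0.682 + 0.82864·0.318 = 0.716356
P(overnight rain | wet lawn, sprinkler running) = 0.263508/0.716356 ≈ 0.3678

P(overnight rain | wet lawn, sprinkler running) ≈ 0.3678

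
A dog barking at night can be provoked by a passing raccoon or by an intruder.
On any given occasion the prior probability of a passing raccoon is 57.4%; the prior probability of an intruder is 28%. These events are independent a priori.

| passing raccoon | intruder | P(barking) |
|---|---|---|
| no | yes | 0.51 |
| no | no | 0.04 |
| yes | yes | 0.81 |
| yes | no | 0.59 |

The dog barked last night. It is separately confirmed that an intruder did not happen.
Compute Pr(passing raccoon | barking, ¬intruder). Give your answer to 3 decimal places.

Pr(passing raccoon | barking, ¬intruder) ≈ 0.952

P(barking | ¬intruder) = 0.04·0.426 + 0.59·0.574 = 0.017040 + 0.338660 = 0.355700
Restricting to configurations with passing raccoon present: 0.59·0.574 = 0.338660.
Hence the posterior is 0.338660/0.355700 ≈ 0.952.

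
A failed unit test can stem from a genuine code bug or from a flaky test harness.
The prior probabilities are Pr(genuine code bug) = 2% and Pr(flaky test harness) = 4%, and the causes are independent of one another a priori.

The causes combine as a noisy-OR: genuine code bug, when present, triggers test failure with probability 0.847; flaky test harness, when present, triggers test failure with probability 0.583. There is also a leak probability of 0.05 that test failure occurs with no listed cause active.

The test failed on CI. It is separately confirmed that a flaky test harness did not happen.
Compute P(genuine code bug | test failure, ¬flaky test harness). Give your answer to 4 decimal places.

P(genuine code bug | test failure, ¬flaky test harness) ≈ 0.2586

Under noisy-OR, P(test failure | causes) = 1 − (1−0.05)·∏(1−qᵢ) over the active causes.
Sum P(test failure|·) weighted by the priors over both values of genuine code bug:
  P(test failure | ¬flaky test harness) = 0.05·0.98 + 0.85465·0.02
        = 0.049000 + 0.017093 = 0.066093
The terms with genuine code bug present sum to 0.017093, so
  P(genuine code bug | test failure, ¬flaky test harness) = 0.017093 / 0.066093 ≈ 0.2586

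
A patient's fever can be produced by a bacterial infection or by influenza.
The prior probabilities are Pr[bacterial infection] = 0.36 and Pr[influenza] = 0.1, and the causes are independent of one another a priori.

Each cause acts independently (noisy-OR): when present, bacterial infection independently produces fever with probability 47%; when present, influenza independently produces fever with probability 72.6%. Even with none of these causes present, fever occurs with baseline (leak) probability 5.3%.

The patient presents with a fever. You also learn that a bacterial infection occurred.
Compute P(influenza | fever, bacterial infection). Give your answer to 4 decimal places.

Under noisy-OR, P(fever | causes) = 1 − (1−0.053)·∏(1−qᵢ) over the active causes.
For the numerator, keep only influenza=true terms: 0.862477·0.1 = 0.086248
The normalizing constant is 0.49809·0.9 + 0.862477·0.1 = 0.534529
P(influenza | fever, bacterial infection) = 0.086248/0.534529 ≈ 0.1614

P(influenza | fever, bacterial infection) ≈ 0.1614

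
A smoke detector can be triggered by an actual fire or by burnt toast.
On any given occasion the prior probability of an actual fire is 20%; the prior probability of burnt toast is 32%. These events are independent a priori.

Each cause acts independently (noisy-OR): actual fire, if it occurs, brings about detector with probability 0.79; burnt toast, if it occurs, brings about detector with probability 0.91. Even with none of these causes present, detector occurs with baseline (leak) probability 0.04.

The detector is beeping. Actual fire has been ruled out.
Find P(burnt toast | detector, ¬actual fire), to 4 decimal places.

Under noisy-OR, P(detector | causes) = 1 − (1−0.04)·∏(1−qᵢ) over the active causes.
By total probability over both values of burnt toast:
  P(detector | ¬actual fire) = 0.04·0.68 + 0.9136·0.32
        = 0.027200 + 0.292352 = 0.319552
Configurations with burnt toast contribute 0.292352, so
  P(burnt toast | detector, ¬actual fire) = 0.292352 / 0.319552 ≈ 0.9149

P(burnt toast | detector, ¬actual fire) ≈ 0.9149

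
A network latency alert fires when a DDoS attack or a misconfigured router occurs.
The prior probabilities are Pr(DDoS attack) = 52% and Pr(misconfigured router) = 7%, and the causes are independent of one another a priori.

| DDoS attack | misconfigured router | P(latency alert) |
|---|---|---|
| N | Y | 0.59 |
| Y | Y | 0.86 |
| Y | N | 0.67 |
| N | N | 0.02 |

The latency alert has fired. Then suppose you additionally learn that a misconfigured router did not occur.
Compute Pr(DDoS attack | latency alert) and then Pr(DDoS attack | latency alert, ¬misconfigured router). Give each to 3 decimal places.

Pr(DDoS attack | latency alert) ≈ 0.925; Pr(DDoS attack | latency alert, ¬misconfigured router) ≈ 0.973

For the numerator, keep only DDoS attack=true terms: 0.324012 + 0.031304 = 0.355316
Denominator P(latency alert): 0.02·0.48·0.93 + 0.59·0.48·0.07 + 0.67·0.52·0.93 + 0.86·0.52·0.07 = 0.384068
Posterior = 0.355316 / 0.384068 ≈ 0.925

Now also conditioning on misconfigured router≠true:
Numerator (weight on configurations with DDoS attack): 0.67*0.52 = 0.348400
Denominator P(latency alert | ¬misconfigured router): 0.02*0.48 + 0.67*0.52 = 0.358000
Posterior = 0.348400 / 0.358000 ≈ 0.973
With misconfigured router excluded, DDoS attack must carry more of the explanatory weight for the latency alert.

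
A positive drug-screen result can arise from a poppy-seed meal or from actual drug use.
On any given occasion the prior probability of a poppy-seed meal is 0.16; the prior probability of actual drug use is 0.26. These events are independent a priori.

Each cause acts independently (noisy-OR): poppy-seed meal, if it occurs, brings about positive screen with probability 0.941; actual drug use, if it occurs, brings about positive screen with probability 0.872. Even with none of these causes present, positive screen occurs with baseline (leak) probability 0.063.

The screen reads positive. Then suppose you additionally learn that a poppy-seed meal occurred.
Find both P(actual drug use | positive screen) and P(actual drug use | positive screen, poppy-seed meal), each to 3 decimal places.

P(actual drug use | positive screen) ≈ 0.607; P(actual drug use | positive screen, poppy-seed meal) ≈ 0.270

Under noisy-OR, P(positive screen | causes) = 1 − (1−0.063)·∏(1−qᵢ) over the active causes.
Sum P(positive screen|·) weighted by the priors over the 4 (poppy-seed meal, actual drug use) configurations:
  P(positive screen) = 0.063*0.84*0.74 + 0.880064*0.84*0.26 + 0.944717*0.16*0.74 + 0.992924*0.16*0.26
        = 0.039161 + 0.192206 + 0.111854 + 0.041306 = 0.384527
The terms with actual drug use present sum to 0.233512, so
  P(actual drug use | positive screen) = 0.233512 / 0.384527 ≈ 0.607

With the extra evidence:
Enumerate both values of actual drug use and weight by the priors:
  P(positive screen | poppy-seed meal) = 0.944717*0.74 + 0.992924*0.26
        = 0.699091 + 0.258160 = 0.957251
Keeping only the actual drug use-present terms gives 0.258160, so
  P(actual drug use | positive screen, poppy-seed meal) = 0.258160 / 0.957251 ≈ 0.270
— poppy-seed meal explains away the evidence for actual drug use.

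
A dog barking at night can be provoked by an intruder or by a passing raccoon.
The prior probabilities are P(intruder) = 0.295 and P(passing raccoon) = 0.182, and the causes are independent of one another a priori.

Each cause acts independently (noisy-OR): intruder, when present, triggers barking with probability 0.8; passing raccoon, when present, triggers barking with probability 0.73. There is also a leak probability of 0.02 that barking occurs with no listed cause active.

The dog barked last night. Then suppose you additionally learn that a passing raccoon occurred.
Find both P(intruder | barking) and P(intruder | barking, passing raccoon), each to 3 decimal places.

P(intruder | barking) ≈ 0.698; P(intruder | barking, passing raccoon) ≈ 0.350

Under noisy-OR, P(barking | causes) = 1 − (1−0.02)·∏(1−qᵢ) over the active causes.
Enumerate the 4 (intruder, passing raccoon) configurations and weight by the priors:
  P(barking) = 0.02·0.705·0.818 + 0.7354·0.705·0.182 + 0.804·0.295·0.818 + 0.94708·0.295·0.182
        = 0.011534 + 0.094359 + 0.194013 + 0.050849 = 0.350755
Keeping only the intruder-present terms gives 0.244862, so
  P(intruder | barking) = 0.244862 / 0.350755 ≈ 0.698

With the extra evidence:
By total probability over both values of intruder:
  P(barking | passing raccoon) = 0.7354·0.705 + 0.94708·0.295
        = 0.518457 + 0.279389 = 0.797846
Keeping only the intruder-present terms gives 0.279389, so
  P(intruder | barking, passing raccoon) = 0.279389 / 0.797846 ≈ 0.350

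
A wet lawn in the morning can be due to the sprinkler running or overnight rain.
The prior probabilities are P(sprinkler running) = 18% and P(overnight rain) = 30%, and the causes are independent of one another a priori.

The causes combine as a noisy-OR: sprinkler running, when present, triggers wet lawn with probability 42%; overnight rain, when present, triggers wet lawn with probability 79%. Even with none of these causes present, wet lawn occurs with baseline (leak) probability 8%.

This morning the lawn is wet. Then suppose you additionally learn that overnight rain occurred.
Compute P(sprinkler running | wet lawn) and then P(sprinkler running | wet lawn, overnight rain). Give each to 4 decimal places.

Under noisy-OR, P(wet lawn | causes) = 1 − (1−0.08)·∏(1−qᵢ) over the active causes.
For the numerator, keep only sprinkler running=true terms: 0.058766 + 0.047949 = 0.106715
Denominator P(wet lawn): 0.08·0.82·0.7 + 0.8068·0.82·0.3 + 0.4664·0.18·0.7 + 0.887944·0.18·0.3 = 0.351108
P(sprinkler running | wet lawn) = 0.106715/0.351108 ≈ 0.3039

Now condition on the additional information:
By total probability over both values of sprinkler running:
  P(wet lawn | overnight rain) = 0.8068×0.82 + 0.887944×0.18
        = 0.661576 + 0.159830 = 0.821406
Keeping only the sprinkler running-present terms gives 0.159830, so
  P(sprinkler running | wet lawn, overnight rain) = 0.159830 / 0.821406 ≈ 0.1946

P(sprinkler running | wet lawn) ≈ 0.3039; P(sprinkler running | wet lawn, overnight rain) ≈ 0.1946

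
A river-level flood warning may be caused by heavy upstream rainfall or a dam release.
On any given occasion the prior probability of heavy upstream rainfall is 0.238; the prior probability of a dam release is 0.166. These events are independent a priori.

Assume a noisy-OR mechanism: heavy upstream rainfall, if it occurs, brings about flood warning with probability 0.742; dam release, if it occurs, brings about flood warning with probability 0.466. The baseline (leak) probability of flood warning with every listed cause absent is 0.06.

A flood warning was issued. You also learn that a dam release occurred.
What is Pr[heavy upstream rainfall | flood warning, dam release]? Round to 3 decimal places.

Pr[heavy upstream rainfall | flood warning, dam release] ≈ 0.353

Under noisy-OR, P(flood warning | causes) = 1 − (1−0.06)·∏(1−qᵢ) over the active causes.
Sum P(flood warning|·) weighted by the priors over both values of heavy upstream rainfall:
  P(flood warning | dam release) = 0.49804×0.762 + 0.870494×0.238
        = 0.379506 + 0.207178 = 0.586684
Configurations with heavy upstream rainfall contribute 0.207178, so
  P(heavy upstream rainfall | flood warning, dam release) = 0.207178 / 0.586684 ≈ 0.353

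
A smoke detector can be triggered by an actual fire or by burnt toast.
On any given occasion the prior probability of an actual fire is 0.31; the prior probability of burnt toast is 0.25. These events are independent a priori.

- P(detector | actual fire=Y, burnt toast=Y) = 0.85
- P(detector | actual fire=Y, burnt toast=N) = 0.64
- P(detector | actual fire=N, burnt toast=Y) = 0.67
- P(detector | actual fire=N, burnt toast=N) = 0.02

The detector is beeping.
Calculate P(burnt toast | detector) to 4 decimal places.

By total probability over the 4 (actual fire, burnt toast) configurations:
  P(detector) = 0.02×0.69×0.75 + 0.67×0.69×0.25 + 0.64×0.31×0.75 + 0.85×0.31×0.25
        = 0.010350 + 0.115575 + 0.148800 + 0.065875 = 0.340600
Keeping only the burnt toast-present terms gives 0.181450, so
  P(burnt toast | detector) = 0.181450 / 0.340600 ≈ 0.5327

P(burnt toast | detector) ≈ 0.5327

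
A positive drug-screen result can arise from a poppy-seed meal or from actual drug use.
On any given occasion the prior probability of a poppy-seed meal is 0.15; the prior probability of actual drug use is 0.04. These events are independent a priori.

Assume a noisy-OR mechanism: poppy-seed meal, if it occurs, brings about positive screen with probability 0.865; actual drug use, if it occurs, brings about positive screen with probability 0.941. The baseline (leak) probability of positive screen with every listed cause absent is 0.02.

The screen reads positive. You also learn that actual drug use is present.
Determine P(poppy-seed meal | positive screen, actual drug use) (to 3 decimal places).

P(poppy-seed meal | positive screen, actual drug use) ≈ 0.157

Under noisy-OR, P(positive screen | causes) = 1 − (1−0.02)·∏(1−qᵢ) over the active causes.
Weight on poppy-seed meal=true, given the evidence: 0.992194·0.15 = 0.148829
The normalizing constant is 0.94218·0.85 + 0.992194·0.15 = 0.949682
Posterior = 0.148829 / 0.949682 ≈ 0.157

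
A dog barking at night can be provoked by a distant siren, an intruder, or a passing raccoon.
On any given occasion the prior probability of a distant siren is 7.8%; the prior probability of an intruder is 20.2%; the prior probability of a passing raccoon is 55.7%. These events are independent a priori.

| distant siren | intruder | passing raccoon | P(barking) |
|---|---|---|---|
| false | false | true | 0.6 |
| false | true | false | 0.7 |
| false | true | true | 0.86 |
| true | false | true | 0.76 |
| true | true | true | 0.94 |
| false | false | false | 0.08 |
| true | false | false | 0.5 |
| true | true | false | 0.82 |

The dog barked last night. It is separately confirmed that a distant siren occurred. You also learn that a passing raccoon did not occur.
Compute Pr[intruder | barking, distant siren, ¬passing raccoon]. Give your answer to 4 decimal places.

Sum P(barking|·) weighted by the priors over both values of intruder:
  P(barking | distant siren, ¬passing raccoon) = 0.5×0.798 + 0.82×0.202
        = 0.399000 + 0.165640 = 0.564640
Configurations with intruder contribute 0.165640, so
  P(intruder | barking, distant siren, ¬passing raccoon) = 0.165640 / 0.564640 ≈ 0.2934

Pr[intruder | barking, distant siren, ¬passing raccoon] ≈ 0.2934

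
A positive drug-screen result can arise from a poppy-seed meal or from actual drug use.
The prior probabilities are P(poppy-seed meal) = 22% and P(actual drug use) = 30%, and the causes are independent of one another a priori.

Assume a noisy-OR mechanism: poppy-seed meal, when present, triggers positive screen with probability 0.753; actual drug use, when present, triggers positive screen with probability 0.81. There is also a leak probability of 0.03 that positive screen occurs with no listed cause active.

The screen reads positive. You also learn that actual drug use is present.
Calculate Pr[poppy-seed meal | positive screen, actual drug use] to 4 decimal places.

Pr[poppy-seed meal | positive screen, actual drug use] ≈ 0.2481

Under noisy-OR, P(positive screen | causes) = 1 − (1−0.03)·∏(1−qᵢ) over the active causes.
P(positive screen | actual drug use) = 0.8157·0.78 + 0.954478·0.22 = 0.636246 + 0.209985 = 0.846231
Of this, 0.209985 comes from 0.954478·0.22 (the poppy-seed meal=true cases).
So P(poppy-seed meal | positive screen, actual drug use) = 0.209985/0.846231 ≈ 0.2481.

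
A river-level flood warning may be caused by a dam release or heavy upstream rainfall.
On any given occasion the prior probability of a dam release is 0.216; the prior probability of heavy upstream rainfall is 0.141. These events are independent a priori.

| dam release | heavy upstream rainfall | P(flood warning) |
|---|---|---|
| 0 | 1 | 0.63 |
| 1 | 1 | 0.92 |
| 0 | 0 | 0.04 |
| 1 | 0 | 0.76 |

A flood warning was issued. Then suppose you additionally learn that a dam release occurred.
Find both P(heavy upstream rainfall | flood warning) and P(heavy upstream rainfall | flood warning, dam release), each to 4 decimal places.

P(flood warning) = 0.04*0.784*0.859 + 0.63*0.784*0.141 + 0.76*0.216*0.859 + 0.92*0.216*0.141 = 0.026938 + 0.069643 + 0.141013 + 0.028020 = 0.265614
Of this, 0.097663 comes from 0.069643 + 0.028020 (the heavy upstream rainfall=true cases).
So P(heavy upstream rainfall | flood warning) = 0.097663/0.265614 ≈ 0.3677.

With the extra evidence:
Weight on heavy upstream rainfall=true, given the evidence: 0.92×0.141 = 0.129720
Denominator P(flood warning | dam release): 0.76×0.859 + 0.92×0.141 = 0.782560
P(heavy upstream rainfall | flood warning, dam release) = 0.129720/0.782560 ≈ 0.1658
— dam release explains away the evidence for heavy upstream rainfall.

P(heavy upstream rainfall | flood warning) ≈ 0.3677; P(heavy upstream rainfall | flood warning, dam release) ≈ 0.1658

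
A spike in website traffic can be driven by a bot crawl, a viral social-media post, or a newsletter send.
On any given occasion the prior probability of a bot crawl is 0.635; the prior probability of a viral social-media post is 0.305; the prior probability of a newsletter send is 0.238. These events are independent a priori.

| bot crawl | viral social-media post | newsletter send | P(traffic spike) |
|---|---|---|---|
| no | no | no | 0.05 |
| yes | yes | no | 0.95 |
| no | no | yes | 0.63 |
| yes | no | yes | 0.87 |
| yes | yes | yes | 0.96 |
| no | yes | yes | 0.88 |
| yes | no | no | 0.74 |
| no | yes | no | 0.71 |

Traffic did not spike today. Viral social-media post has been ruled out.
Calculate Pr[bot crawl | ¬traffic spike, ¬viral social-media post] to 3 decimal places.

P(¬traffic spike | ¬viral social-media post) = 0.95·0.365·0.762 + 0.37·0.365·0.238 + 0.26·0.635·0.762 + 0.13·0.635·0.238 = 0.264224 + 0.032142 + 0.125806 + 0.019647 = 0.441819
Restricting to configurations with bot crawl present: 0.125806 + 0.019647 = 0.145453.
Hence the posterior is 0.145453/0.441819 ≈ 0.329.

Pr[bot crawl | ¬traffic spike, ¬viral social-media post] ≈ 0.329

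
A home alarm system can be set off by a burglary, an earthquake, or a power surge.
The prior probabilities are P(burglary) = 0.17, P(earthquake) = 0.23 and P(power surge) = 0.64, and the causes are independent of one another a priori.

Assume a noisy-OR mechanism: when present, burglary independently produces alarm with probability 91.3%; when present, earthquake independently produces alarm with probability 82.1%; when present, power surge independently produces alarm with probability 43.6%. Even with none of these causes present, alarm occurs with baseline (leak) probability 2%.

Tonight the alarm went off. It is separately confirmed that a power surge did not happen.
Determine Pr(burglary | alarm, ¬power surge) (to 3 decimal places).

Pr(burglary | alarm, ¬power surge) ≈ 0.482

Under noisy-OR, P(alarm | causes) = 1 − (1−0.02)·∏(1−qᵢ) over the active causes.
Enumerate the 4 (burglary, earthquake) configurations and weight by the priors:
  P(alarm | ¬power surge) = 0.02*0.83*0.77 + 0.82458*0.83*0.23 + 0.91474*0.17*0.77 + 0.984738*0.17*0.23
        = 0.012782 + 0.157412 + 0.119739 + 0.038503 = 0.328436
The terms with burglary present sum to 0.158242, so
  P(burglary | alarm, ¬power surge) = 0.158242 / 0.328436 ≈ 0.482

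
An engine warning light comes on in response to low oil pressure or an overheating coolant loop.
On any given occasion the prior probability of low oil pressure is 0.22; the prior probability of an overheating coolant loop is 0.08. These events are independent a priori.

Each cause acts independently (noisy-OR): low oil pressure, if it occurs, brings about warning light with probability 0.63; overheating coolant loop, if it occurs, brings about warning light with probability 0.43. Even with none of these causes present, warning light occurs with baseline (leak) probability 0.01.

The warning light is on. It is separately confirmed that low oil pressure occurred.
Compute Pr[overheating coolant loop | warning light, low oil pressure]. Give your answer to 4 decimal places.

Under noisy-OR, P(warning light | causes) = 1 − (1−0.01)·∏(1−qᵢ) over the active causes.
P(warning light | low oil pressure) = 0.6337×0.92 + 0.791209×0.08 = 0.583004 + 0.063297 = 0.646301
Of this, 0.063297 comes from 0.791209×0.08 (the overheating coolant loop=true cases).
So P(overheating coolant loop | warning light, low oil pressure) = 0.063297/0.646301 ≈ 0.0979.

Pr[overheating coolant loop | warning light, low oil pressure] ≈ 0.0979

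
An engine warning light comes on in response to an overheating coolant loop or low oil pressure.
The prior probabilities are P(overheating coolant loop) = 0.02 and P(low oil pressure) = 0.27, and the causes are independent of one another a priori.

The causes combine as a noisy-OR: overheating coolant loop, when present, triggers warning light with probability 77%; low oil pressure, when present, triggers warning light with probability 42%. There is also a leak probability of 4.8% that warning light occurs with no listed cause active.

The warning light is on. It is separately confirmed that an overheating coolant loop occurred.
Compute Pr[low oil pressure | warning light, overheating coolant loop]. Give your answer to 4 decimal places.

Pr[low oil pressure | warning light, overheating coolant loop] ≈ 0.2925

Under noisy-OR, P(warning light | causes) = 1 − (1−0.048)·∏(1−qᵢ) over the active causes.
Enumerate both values of low oil pressure and weight by the priors:
  P(warning light | overheating coolant loop) = 0.78104*0.73 + 0.873003*0.27
        = 0.570159 + 0.235711 = 0.805870
The terms with low oil pressure present sum to 0.235711, so
  P(low oil pressure | warning light, overheating coolant loop) = 0.235711 / 0.805870 ≈ 0.2925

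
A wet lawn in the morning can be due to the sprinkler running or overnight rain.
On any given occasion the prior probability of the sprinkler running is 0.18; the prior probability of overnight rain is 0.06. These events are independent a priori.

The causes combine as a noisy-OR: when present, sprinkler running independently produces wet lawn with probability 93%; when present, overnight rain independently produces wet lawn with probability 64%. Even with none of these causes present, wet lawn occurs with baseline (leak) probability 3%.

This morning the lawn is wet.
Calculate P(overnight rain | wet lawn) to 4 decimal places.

P(overnight rain | wet lawn) ≈ 0.1905

Under noisy-OR, P(wet lawn | causes) = 1 − (1−0.03)·∏(1−qᵢ) over the active causes.
P(wet lawn) = 0.03·0.82·0.94 + 0.6508·0.82·0.06 + 0.9321·0.18·0.94 + 0.975556·0.18·0.06 = 0.023124 + 0.032019 + 0.157711 + 0.010536 = 0.223390
Of this, 0.042555 comes from 0.032019 + 0.010536 (the overnight rain=true cases).
Hence the posterior is 0.042555/0.223390 ≈ 0.1905.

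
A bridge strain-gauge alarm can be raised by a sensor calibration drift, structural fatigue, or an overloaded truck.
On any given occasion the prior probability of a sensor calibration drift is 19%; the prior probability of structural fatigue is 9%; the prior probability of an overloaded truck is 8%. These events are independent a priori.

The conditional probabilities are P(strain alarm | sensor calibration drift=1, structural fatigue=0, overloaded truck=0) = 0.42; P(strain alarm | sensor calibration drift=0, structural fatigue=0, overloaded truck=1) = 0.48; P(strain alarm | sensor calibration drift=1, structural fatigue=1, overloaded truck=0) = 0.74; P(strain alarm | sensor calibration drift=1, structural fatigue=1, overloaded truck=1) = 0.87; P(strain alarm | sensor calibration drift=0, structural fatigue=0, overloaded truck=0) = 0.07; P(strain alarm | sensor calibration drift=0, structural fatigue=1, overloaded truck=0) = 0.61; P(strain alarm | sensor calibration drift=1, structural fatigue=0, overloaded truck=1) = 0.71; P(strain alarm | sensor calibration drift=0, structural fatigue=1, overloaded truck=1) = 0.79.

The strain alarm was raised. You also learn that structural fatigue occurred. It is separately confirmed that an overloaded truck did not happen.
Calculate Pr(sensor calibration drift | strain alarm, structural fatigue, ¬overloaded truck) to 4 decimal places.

Pr(sensor calibration drift | strain alarm, structural fatigue, ¬overloaded truck) ≈ 0.2215

By total probability over both values of sensor calibration drift:
  P(strain alarm | structural fatigue, ¬overloaded truck) = 0.61·0.81 + 0.74·0.19
        = 0.494100 + 0.140600 = 0.634700
Configurations with sensor calibration drift contribute 0.140600, so
  P(sensor calibration drift | strain alarm, structural fatigue, ¬overloaded truck) = 0.140600 / 0.634700 ≈ 0.2215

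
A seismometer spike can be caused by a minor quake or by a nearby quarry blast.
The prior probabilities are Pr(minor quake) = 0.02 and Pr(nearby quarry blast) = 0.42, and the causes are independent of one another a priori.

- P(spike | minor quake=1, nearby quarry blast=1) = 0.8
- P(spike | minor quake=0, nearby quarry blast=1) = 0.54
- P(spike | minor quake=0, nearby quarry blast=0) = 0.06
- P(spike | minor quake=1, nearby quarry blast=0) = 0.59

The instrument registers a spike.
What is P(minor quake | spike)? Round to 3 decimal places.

P(minor quake | spike) ≈ 0.050

P(spike) = 0.06×0.98×0.58 + 0.54×0.98×0.42 + 0.59×0.02×0.58 + 0.8×0.02×0.42 = 0.034104 + 0.222264 + 0.006844 + 0.006720 = 0.269932
The minor quake-present share is 0.006844 + 0.006720 = 0.013564.
P(minor quake | spike) = 0.013564 / 0.269932 ≈ 0.050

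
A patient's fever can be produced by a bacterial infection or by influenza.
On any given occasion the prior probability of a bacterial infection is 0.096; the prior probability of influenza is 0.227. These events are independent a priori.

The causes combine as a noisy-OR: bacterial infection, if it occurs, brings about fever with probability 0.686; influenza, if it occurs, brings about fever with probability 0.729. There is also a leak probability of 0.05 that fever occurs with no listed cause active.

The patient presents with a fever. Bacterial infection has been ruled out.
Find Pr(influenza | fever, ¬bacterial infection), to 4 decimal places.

Pr(influenza | fever, ¬bacterial infection) ≈ 0.8135

Under noisy-OR, P(fever | causes) = 1 − (1−0.05)·∏(1−qᵢ) over the active causes.
P(fever | ¬bacterial infection) = 0.05×0.773 + 0.74255×0.227 = 0.038650 + 0.168559 = 0.207209
The influenza-present share is 0.74255×0.227 = 0.168559.
Hence the posterior is 0.168559/0.207209 ≈ 0.8135.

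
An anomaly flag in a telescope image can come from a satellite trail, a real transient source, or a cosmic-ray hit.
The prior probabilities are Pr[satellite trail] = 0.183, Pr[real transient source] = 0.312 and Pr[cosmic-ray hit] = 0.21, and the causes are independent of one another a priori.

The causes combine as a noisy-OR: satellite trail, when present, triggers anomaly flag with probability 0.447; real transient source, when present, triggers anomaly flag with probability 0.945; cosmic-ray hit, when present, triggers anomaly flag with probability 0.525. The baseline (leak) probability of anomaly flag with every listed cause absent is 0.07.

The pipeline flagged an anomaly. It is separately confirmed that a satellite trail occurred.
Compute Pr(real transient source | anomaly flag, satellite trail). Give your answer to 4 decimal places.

Pr(real transient source | anomaly flag, satellite trail) ≈ 0.4490

Under noisy-OR, P(anomaly flag | causes) = 1 − (1−0.07)·∏(1−qᵢ) over the active causes.
Numerator (weight on configurations with real transient source): 0.239508 + 0.064640 = 0.304148
Denominator P(anomaly flag | satellite trail): 0.48571×0.688×0.79 + 0.755712×0.688×0.21 + 0.971714×0.312×0.79 + 0.986564×0.312×0.21 = 0.677326
Posterior = 0.304148 / 0.677326 ≈ 0.4490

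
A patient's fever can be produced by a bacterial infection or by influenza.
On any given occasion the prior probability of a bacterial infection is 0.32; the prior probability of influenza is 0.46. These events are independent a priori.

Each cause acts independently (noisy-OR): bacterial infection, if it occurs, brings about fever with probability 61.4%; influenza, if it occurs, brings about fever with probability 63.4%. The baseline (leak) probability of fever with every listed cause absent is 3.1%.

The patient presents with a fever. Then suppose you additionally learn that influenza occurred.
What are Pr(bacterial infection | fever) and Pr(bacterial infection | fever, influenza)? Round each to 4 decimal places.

Under noisy-OR, P(fever | causes) = 1 − (1−0.031)·∏(1−qᵢ) over the active causes.
P(fever) = 0.031*0.68*0.54 + 0.645346*0.68*0.46 + 0.625966*0.32*0.54 + 0.863104*0.32*0.46 = 0.011383 + 0.201864 + 0.108167 + 0.127049 = 0.448463
Of this, 0.235216 comes from 0.108167 + 0.127049 (the bacterial infection=true cases).
P(bacterial infection | fever) = 0.235216 / 0.448463 ≈ 0.5245

Now condition on the additional information:
P(fever | influenza) = 0.645346*0.68 + 0.863104*0.32 = 0.438835 + 0.276193 = 0.715028
The bacterial infection-present share is 0.863104*0.32 = 0.276193.
P(bacterial infection | fever, influenza) = 0.276193 / 0.715028 ≈ 0.3863
— influenza explains away the evidence for bacterial infection.

Pr(bacterial infection | fever) ≈ 0.5245; Pr(bacterial infection | fever, influenza) ≈ 0.3863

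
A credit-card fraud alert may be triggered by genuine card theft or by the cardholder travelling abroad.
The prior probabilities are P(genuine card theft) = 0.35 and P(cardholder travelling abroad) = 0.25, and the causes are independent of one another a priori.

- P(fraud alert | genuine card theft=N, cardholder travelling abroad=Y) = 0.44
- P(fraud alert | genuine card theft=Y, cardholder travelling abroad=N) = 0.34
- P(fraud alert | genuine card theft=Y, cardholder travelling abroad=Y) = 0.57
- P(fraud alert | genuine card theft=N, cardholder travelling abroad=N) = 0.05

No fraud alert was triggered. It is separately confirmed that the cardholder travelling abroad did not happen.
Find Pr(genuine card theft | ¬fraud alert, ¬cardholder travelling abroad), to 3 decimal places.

Pr(genuine card theft | ¬fraud alert, ¬cardholder travelling abroad) ≈ 0.272

Numerator (weight on configurations with genuine card theft): 0.66·0.35 = 0.231000
The normalizing constant is 0.95·0.65 + 0.66·0.35 = 0.848500
P(genuine card theft | ¬fraud alert, ¬cardholder travelling abroad) = 0.231000/0.848500 ≈ 0.272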